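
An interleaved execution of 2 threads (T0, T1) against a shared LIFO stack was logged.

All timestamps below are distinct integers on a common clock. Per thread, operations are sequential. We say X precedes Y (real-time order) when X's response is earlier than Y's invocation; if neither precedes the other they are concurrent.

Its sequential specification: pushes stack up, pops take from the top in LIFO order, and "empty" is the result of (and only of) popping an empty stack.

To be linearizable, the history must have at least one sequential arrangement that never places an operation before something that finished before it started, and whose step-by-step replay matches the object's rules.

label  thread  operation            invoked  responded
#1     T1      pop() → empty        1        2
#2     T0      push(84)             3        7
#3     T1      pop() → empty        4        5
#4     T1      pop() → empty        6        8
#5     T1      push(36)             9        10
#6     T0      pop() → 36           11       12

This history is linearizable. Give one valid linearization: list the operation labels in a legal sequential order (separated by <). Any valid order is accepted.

#1 < #3 < #4 < #2 < #5 < #6

1. #1 pop() → empty, leaving stack <>
2. #3 pop() → empty, leaving stack <>
3. #4 pop() → empty, leaving stack <>
4. #2 push(84), leaving stack <84>
5. #5 push(36), leaving stack <84,36>
6. #6 pop() → 36, leaving stack <84>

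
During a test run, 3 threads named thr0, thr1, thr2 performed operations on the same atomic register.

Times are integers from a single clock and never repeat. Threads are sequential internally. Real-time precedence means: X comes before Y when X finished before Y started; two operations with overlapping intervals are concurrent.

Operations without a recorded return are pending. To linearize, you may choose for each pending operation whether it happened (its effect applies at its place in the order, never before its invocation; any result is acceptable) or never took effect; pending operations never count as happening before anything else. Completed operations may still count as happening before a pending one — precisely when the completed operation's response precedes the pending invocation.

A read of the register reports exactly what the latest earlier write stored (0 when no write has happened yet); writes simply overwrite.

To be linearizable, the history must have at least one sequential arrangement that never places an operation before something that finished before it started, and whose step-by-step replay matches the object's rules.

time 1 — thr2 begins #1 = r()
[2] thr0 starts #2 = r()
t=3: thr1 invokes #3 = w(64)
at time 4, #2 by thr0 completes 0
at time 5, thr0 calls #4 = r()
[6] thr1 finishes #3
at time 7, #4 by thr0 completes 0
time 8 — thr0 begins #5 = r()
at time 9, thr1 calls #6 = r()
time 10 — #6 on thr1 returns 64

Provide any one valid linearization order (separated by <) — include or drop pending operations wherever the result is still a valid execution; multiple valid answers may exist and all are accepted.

after step 1 (#1 r() (pending, included)): value 0
after step 2 (#2 r() → 0): value 0
after step 3 (#4 r() → 0): value 0
after step 4 (#3 w(64)): value 64
after step 5 (#5 r() (pending, included)): value 64
after step 6 (#6 r() → 64): value 64

#1 < #2 < #4 < #3 < #5 < #6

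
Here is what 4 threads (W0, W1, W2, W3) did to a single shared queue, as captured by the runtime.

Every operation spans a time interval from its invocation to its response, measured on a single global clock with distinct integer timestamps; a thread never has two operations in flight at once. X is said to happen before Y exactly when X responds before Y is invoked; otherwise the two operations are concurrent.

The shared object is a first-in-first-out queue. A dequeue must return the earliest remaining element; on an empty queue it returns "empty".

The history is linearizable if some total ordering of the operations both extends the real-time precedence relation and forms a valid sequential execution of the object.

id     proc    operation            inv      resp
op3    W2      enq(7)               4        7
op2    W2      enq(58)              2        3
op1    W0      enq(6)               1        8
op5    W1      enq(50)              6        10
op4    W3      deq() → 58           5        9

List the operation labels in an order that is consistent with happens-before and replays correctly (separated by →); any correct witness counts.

op2 → op1 → op3 → op4 → op5

step 1: op2 enq(58) — queue <58>
step 2: op1 enq(6) — queue <58,6>
step 3: op3 enq(7) — queue <58,6,7>
step 4: op4 deq() → 58 — queue <6,7>
step 5: op5 enq(50) — queue <6,7,50>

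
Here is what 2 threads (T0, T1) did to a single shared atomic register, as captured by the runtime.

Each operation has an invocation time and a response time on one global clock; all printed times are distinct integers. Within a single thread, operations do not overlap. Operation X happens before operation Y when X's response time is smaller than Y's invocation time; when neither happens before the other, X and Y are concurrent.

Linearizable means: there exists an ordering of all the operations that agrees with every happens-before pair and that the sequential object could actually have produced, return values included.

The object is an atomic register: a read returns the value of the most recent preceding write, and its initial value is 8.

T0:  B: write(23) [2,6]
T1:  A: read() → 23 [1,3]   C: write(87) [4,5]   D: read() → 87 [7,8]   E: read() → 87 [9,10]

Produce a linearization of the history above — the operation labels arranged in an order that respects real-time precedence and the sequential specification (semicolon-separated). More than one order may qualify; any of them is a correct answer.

B; A; C; D; E

step 1: B write(23) — value 23
step 2: A read() → 23 — value 23
step 3: C write(87) — value 87
step 4: D read() → 87 — value 87
step 5: E read() → 87 — value 87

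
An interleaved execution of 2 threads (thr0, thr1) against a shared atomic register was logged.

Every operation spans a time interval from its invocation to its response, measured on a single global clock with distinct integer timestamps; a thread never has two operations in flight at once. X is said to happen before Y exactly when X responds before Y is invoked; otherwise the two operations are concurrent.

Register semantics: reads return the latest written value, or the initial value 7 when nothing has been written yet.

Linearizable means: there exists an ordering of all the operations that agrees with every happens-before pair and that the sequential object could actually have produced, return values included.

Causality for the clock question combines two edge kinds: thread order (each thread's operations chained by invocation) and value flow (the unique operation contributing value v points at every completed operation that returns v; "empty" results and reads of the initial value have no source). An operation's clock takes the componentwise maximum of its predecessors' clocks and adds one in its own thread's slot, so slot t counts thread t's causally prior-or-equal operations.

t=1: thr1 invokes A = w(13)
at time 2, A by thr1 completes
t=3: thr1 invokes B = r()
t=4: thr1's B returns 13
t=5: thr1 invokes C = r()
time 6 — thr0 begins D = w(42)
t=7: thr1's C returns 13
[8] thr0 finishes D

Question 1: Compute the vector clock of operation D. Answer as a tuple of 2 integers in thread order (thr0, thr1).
no predecessors for A (invoked 1): thr1 increments from zero → (0, 1)
no predecessors for D (invoked 6): thr0 increments from zero → (1, 0)
B (invocation 3): componentwise max over VC(A)=(0, 1), +1 at thr1, giving (0, 2)
C (invocation 5): componentwise max over VC(A)=(0, 1), VC(B)=(0, 2), +1 at thr1, giving (0, 3)
target: VC(D) = (1, 0)

(1, 0)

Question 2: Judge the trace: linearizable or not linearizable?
one valid linearization: A, B, C, D
step 1: A w(13) — value 13
step 2: B r() → 13 — value 13
step 3: C r() → 13 — value 13
step 4: D w(42) — value 42

linearizable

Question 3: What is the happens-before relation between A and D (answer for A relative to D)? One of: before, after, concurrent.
A spans [1,2], D spans [6,8]
resp(A)=2 < inv(D)=6

before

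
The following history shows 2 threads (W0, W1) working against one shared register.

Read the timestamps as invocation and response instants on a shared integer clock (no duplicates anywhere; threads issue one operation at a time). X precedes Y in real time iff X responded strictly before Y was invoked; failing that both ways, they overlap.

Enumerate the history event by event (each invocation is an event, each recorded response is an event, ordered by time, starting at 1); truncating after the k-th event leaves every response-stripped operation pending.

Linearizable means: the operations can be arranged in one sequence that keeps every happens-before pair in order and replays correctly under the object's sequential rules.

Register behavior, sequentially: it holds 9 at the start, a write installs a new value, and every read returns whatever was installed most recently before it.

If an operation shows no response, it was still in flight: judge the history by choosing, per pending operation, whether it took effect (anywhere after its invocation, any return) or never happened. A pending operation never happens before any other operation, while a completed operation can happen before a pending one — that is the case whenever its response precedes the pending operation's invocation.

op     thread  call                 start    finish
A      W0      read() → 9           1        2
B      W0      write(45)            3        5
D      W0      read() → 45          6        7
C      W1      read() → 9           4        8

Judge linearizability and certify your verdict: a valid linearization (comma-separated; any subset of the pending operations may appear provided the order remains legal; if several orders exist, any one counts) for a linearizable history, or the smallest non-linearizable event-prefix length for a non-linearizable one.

linearizable — witness: A, C, B, D

1. A read() → 9, leaving value 9
2. C read() → 9, leaving value 9
3. B write(45), leaving value 45
4. D read() → 45, leaving value 45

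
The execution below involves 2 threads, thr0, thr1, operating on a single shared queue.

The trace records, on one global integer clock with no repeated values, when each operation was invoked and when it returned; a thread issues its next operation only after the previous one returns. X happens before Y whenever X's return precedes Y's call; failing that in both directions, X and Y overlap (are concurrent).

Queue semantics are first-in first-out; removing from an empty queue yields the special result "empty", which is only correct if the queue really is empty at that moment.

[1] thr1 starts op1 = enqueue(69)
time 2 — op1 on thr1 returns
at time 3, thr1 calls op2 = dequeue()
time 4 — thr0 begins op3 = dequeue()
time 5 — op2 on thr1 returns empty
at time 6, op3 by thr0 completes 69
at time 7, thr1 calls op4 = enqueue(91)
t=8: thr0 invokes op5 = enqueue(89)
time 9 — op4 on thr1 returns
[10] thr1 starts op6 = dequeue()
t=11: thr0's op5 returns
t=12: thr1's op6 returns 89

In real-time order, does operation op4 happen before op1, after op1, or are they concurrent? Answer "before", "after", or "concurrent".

after

op4 spans [7,9], op1 spans [1,2]
resp(op1)=2 < inv(op4)=7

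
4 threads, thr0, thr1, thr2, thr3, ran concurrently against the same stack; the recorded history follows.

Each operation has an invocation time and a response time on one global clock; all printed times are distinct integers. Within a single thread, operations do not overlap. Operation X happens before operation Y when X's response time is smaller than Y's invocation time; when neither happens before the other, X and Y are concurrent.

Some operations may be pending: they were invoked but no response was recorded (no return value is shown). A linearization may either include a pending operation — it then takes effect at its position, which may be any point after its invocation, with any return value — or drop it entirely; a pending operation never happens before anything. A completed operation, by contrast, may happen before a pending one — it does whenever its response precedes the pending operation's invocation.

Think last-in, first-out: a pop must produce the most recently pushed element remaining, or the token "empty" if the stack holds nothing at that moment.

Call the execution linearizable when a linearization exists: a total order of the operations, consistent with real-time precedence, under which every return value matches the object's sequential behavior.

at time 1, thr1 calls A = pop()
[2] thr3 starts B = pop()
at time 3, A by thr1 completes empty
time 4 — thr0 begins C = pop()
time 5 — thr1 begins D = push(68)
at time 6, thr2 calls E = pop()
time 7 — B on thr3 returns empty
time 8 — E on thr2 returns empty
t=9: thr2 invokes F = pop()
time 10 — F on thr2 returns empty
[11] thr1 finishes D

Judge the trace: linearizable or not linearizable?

linearizable

witness order: A, B, C, E, F, D
1. A pop() → empty, leaving stack <>
2. B pop() → empty, leaving stack <>
3. C pop() (pending, included), leaving stack <>
4. E pop() → empty, leaving stack <>
5. F pop() → empty, leaving stack <>
6. D push(68), leaving stack <68>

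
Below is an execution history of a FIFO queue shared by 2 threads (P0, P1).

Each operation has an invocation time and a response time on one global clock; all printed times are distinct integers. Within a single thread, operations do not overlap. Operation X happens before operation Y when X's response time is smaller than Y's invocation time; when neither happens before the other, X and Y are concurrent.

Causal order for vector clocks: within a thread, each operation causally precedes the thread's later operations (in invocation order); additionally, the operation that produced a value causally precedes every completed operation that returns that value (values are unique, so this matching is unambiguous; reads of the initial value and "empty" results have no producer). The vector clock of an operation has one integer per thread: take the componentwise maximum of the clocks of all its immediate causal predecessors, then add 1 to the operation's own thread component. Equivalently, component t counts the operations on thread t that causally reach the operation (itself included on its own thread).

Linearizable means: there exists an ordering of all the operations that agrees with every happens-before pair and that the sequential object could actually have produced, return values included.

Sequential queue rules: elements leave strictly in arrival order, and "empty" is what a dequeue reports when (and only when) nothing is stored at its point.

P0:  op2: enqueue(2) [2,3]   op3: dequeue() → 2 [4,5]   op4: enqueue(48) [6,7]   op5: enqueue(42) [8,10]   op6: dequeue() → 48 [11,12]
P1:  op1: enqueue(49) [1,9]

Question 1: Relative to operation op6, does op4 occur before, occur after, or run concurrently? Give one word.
op4 spans [6,7], op6 spans [11,12]
resp(op4)=7 < inv(op6)=11

before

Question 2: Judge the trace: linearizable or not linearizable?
a witness: op2, op3, op4, op1, op5, op6
1. op2 enqueue(2), leaving queue <2>
2. op3 dequeue() → 2, leaving queue <>
3. op4 enqueue(48), leaving queue <48>
4. op1 enqueue(49), leaving queue <48,49>
5. op5 enqueue(42), leaving queue <48,49,42>
6. op6 dequeue() → 48, leaving queue <49,42>

linearizable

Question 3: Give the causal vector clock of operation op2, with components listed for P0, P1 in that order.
VC(op1, invoked at 1): no causal predecessors; +1 on P1 → (0, 1)
VC(op2, invoked at 2): no causal predecessors; +1 on P0 → (1, 0)
op3, invoked 4, takes VC(op2)=(1, 0) under max, adds 1 for P0 → (2, 0)
op4, invoked 6, takes VC(op3)=(2, 0) under max, adds 1 for P0 → (3, 0)
op5, invoked 8, takes VC(op4)=(3, 0) under max, adds 1 for P0 → (4, 0)
op6, invoked 11, takes VC(op4)=(3, 0), VC(op5)=(4, 0) under max, adds 1 for P0 → (5, 0)
target: VC(op2) = (1, 0)

(1, 0)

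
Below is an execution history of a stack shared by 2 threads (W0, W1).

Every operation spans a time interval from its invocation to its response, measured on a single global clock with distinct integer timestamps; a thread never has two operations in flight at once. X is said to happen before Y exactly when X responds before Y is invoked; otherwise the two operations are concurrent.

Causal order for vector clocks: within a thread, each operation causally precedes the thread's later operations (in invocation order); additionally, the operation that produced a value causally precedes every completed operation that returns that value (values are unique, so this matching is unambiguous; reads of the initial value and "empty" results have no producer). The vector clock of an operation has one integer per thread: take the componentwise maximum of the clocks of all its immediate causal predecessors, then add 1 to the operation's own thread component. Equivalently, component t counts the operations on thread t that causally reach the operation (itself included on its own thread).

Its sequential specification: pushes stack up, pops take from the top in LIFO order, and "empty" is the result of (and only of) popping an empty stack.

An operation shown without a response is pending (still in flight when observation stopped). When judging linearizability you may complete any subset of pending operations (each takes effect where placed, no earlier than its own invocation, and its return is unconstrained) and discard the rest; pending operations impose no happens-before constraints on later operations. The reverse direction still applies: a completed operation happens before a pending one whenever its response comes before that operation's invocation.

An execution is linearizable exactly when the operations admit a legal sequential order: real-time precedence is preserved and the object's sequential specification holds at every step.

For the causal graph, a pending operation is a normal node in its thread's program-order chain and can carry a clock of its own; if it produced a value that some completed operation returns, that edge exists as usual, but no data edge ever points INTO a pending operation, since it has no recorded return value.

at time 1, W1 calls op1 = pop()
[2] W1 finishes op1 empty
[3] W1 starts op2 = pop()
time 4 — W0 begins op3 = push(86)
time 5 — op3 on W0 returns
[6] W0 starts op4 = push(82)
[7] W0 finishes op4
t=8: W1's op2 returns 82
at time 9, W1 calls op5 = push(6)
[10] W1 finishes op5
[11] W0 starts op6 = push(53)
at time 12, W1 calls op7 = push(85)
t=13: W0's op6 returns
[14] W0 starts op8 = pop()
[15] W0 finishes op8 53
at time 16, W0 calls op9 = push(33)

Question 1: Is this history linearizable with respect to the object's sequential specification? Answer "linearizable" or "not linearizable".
a witness: op1, op3, op4, op2, op5, op6, op8
after step 1 (op1 pop() → empty): stack <>
after step 2 (op3 push(86)): stack <86>
after step 3 (op4 push(82)): stack <86,82>
after step 4 (op2 pop() → 82): stack <86>
after step 5 (op5 push(6)): stack <86,6>
after step 6 (op6 push(53)): stack <86,6,53>
after step 7 (op8 pop() → 53): stack <86,6>

linearizable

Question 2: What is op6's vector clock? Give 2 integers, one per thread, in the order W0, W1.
Answer: (3, 0)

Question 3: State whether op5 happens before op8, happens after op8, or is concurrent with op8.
Answer: before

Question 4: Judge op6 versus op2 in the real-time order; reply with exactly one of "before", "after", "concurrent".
Answer: after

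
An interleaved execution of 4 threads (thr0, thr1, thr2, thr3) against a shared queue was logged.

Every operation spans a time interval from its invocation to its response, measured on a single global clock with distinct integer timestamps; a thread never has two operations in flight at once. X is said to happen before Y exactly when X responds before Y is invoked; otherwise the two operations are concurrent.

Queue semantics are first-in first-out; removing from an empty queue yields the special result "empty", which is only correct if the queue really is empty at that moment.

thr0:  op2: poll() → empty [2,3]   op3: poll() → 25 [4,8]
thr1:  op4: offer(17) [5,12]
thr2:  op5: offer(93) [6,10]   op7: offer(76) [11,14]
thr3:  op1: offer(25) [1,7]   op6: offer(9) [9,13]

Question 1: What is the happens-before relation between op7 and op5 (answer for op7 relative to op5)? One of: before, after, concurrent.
after

op7 spans [11,14], op5 spans [6,10]
resp(op5)=10 < inv(op7)=11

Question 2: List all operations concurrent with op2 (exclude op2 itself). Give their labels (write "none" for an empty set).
op1

op2 spans [2,3]; an op avoiding the whole window 2..3 is ordered, any other is concurrent
op1 [1,7]: concurrent
op3 [4,8]: after
op4 [5,12]: after
op5 [6,10]: after
op6 [9,13]: after
op7 [11,14]: after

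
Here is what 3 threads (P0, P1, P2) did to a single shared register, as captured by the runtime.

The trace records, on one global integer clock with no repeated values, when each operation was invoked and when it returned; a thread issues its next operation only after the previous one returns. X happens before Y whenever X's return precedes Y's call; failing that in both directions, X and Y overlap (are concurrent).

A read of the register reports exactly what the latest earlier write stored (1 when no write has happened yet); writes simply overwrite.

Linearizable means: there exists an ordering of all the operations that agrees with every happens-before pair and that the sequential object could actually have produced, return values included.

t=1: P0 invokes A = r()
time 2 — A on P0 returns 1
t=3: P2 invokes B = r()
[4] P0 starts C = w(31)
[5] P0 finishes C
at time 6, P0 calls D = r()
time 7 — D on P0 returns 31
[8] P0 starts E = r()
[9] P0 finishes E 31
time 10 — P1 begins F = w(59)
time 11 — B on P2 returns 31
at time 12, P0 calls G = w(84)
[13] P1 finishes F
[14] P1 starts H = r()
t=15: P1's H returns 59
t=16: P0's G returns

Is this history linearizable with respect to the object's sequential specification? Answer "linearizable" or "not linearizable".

linearizable

one valid linearization: A, C, B, D, E, F, H, G
step 1: A r() → 1 — value 1
step 2: C w(31) — value 31
step 3: B r() → 31 — value 31
step 4: D r() → 31 — value 31
step 5: E r() → 31 — value 31
step 6: F w(59) — value 59
step 7: H r() → 59 — value 59
step 8: G w(84) — value 84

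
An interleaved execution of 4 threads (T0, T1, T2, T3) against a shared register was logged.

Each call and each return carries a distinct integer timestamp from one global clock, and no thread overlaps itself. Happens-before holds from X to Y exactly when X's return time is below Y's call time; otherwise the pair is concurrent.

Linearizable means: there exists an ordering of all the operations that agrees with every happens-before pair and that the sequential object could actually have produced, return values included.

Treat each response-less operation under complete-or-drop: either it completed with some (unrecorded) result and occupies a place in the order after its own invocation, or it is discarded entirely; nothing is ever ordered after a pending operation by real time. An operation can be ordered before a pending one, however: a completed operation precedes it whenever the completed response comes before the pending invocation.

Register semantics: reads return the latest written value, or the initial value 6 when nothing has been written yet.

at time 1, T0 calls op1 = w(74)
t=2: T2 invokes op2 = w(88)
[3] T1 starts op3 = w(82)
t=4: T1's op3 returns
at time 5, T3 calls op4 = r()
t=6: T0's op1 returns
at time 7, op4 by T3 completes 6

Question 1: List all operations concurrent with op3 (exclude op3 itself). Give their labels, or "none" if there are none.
Answer: op1, op2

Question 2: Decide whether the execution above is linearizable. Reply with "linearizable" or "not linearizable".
through event 6 a valid linearization exists; event 7 (op4 responding at time 7) ends that
all 3 real-time-respecting orders fail — 3 completed register operations, no legal replay
no escape via the 1 pending operation (op2): every completion choice fails
sample order op1, op3, op4 (pending dropped) stalls at step 3 — op4 r() → 6 has no legal effect
sample order op3, op1, op4 (pending dropped) stalls at step 3 — op4 r() → 6 has no legal effect

not linearizable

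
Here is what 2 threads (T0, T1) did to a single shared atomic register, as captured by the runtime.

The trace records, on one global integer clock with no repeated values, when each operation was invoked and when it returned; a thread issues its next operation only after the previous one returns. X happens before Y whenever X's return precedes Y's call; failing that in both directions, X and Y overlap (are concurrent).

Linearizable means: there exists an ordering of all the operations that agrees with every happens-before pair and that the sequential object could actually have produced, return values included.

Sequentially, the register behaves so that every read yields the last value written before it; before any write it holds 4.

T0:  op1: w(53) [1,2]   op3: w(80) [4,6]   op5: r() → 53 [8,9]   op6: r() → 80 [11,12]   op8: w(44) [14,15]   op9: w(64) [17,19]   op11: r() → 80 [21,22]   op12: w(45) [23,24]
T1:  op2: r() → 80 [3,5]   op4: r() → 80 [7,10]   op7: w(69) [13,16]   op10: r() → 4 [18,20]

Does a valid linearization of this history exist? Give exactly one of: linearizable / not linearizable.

prefix check: 1..8 passes, 1..9 fails once op5's time-9 response joins
every one of the 2 real-time-consistent orders over 4 completed atomic register ops fails the sequential spec
no escape via the 1 pending operation (op4): every completion choice fails
for example op1, op2, op3, op5 (pending dropped) fails at step 2: op2 r() → 80 is not legal there
for example op1, op3, op2, op5 (pending dropped) fails at step 4: op5 r() → 53 is not legal there

not linearizable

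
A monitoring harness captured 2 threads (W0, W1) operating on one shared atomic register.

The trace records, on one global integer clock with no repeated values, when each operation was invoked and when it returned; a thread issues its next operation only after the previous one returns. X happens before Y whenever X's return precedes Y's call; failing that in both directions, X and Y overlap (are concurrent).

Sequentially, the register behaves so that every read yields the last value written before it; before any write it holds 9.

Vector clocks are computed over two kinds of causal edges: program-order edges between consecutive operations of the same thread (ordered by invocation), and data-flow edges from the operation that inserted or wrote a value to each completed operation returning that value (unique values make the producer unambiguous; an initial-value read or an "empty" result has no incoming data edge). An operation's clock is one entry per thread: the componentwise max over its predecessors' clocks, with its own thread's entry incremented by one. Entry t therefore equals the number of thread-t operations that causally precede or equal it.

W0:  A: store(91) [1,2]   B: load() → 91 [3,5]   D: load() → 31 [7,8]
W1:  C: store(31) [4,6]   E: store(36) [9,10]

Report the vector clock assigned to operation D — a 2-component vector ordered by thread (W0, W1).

C, invoked 4, has no incoming edges; only W1's bump applies → (0, 1)
A, invoked 1, has no incoming edges; only W0's bump applies → (1, 0)
VC(E, invoked at 9): max of VC(C)=(0, 1), then +1 on thread W1 → (0, 2)
VC(B, invoked at 3): max of VC(A)=(1, 0), then +1 on thread W0 → (2, 0)
VC(D, invoked at 7): max of VC(B)=(2, 0), VC(C)=(0, 1), then +1 on thread W0 → (3, 1)
target: VC(D) = (3, 1)

(3, 1)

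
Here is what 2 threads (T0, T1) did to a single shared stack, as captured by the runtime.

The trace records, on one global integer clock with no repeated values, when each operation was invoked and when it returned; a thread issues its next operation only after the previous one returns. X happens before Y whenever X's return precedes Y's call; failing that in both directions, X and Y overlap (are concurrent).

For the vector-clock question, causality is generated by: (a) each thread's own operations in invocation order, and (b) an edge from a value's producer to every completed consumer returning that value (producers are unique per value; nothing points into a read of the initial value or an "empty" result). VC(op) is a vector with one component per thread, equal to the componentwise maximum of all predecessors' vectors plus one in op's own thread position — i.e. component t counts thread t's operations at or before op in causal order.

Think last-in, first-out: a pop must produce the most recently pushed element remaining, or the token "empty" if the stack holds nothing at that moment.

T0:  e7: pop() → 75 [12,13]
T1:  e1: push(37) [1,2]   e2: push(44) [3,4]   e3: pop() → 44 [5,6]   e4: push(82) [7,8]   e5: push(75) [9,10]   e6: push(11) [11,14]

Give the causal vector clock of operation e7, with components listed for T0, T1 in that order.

invoked at 1, e1 has no predecessors; its own T1 bump gives (0, 1)
e2, invoked 3, takes VC(e1)=(0, 1) under max, adds 1 for T1 → (0, 2)
e3, invoked 5, takes VC(e2)=(0, 2) under max, adds 1 for T1 → (0, 3)
e4, invoked 7, takes VC(e3)=(0, 3) under max, adds 1 for T1 → (0, 4)
e5, invoked 9, takes VC(e4)=(0, 4) under max, adds 1 for T1 → (0, 5)
e6, invoked 11, takes VC(e5)=(0, 5) under max, adds 1 for T1 → (0, 6)
e7, invoked 12, takes VC(e5)=(0, 5) under max, adds 1 for T0 → (1, 5)
target: VC(e7) = (1, 5)

(1, 5)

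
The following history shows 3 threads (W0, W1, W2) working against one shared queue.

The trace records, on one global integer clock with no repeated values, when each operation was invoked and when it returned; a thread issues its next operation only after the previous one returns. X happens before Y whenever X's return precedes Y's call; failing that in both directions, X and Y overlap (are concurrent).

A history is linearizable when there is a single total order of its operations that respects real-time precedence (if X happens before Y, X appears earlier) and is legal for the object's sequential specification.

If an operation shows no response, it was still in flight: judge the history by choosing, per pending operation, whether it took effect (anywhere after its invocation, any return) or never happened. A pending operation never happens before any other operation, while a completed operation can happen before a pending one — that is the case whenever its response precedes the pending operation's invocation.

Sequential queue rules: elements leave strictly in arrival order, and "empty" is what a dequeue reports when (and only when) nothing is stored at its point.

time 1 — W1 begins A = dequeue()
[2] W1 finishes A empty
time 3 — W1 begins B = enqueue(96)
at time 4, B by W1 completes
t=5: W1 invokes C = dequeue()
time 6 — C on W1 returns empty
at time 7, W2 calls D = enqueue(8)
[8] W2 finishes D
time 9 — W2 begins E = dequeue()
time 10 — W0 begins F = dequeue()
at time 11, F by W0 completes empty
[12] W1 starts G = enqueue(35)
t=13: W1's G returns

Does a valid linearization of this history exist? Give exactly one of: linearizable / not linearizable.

not linearizable

already the first 6 events (up to C's response at time 6) admit no linearization; the first 5 still do
the completed operations (3 total) allow one real-time order; the queue replay rejects it
one such order, A, B, C, breaks at step 3 where C dequeue() → empty is illegal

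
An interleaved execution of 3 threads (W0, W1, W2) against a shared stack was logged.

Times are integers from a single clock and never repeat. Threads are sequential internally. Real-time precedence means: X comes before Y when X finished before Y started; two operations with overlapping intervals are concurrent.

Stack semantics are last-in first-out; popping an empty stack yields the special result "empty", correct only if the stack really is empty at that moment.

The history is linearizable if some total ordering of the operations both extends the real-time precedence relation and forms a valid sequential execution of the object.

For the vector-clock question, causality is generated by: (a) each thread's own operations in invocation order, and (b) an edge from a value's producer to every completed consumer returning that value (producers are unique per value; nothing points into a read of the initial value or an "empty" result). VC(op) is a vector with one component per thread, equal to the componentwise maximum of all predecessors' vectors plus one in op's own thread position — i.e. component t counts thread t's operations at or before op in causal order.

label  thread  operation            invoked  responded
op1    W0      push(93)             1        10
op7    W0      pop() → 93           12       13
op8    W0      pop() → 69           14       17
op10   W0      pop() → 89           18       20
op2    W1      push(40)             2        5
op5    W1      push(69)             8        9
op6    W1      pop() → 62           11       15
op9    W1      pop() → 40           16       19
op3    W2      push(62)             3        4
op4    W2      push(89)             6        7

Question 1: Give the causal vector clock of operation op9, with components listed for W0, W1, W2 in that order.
root op op3, invoked 3: fresh clock plus W2's own tick → (0, 0, 1)
root op op2, invoked 2: fresh clock plus W1's own tick → (0, 1, 0)
root op op1, invoked 1: fresh clock plus W0's own tick → (1, 0, 0)
VC(op4, invoked at 6): max of VC(op3)=(0, 0, 1), then +1 on thread W2 → (0, 0, 2)
VC(op5, invoked at 8): max of VC(op2)=(0, 1, 0), then +1 on thread W1 → (0, 2, 0)
VC(op7, invoked at 12): max of VC(op1)=(1, 0, 0), then +1 on thread W0 → (2, 0, 0)
VC(op6, invoked at 11): max of VC(op3)=(0, 0, 1), VC(op5)=(0, 2, 0), then +1 on thread W1 → (0, 3, 1)
VC(op9, invoked at 16): max of VC(op2)=(0, 1, 0), VC(op6)=(0, 3, 1), then +1 on thread W1 → (0, 4, 1)
VC(op8, invoked at 14): max of VC(op5)=(0, 2, 0), VC(op7)=(2, 0, 0), then +1 on thread W0 → (3, 2, 0)
VC(op10, invoked at 18): max of VC(op4)=(0, 0, 2), VC(op8)=(3, 2, 0), then +1 on thread W0 → (4, 2, 2)
target: VC(op9) = (0, 4, 1)

(0, 4, 1)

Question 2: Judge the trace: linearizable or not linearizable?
events 1..14 are fine; event 15 — the response of op6 at time 15 — makes the prefix non-linearizable
all 20 real-time-respecting orders fail — 7 completed stack operations, no legal replay
including or dropping the 1 pending operation (op8) in any combination fails
sample order op1, op2, op3, op4, op5, op6, op7 (pending dropped) stalls at step 6 — op6 pop() → 62 has no legal effect
sample order op1, op2, op3, op4, op5, op7, op6 (pending dropped) stalls at step 6 — op7 pop() → 93 has no legal effect

not linearizable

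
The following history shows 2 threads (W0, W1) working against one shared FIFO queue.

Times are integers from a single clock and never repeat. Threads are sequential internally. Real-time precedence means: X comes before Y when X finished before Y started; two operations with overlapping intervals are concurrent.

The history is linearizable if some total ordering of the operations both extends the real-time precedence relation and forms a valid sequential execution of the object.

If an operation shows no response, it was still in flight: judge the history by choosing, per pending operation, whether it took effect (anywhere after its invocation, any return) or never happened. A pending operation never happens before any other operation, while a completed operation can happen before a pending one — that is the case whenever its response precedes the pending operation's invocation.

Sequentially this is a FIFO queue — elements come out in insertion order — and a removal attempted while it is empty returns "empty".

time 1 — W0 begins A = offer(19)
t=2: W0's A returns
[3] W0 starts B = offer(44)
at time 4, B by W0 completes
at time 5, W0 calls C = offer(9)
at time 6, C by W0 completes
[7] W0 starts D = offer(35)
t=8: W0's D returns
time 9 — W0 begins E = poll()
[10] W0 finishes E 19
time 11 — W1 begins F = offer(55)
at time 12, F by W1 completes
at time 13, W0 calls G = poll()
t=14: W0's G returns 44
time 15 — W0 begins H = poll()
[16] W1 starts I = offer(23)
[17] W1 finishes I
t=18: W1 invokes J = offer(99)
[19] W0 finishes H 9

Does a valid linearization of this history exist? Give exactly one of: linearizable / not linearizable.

a witness: A, B, C, D, E, F, G, H, I
1. A offer(19), leaving queue <19>
2. B offer(44), leaving queue <19,44>
3. C offer(9), leaving queue <19,44,9>
4. D offer(35), leaving queue <19,44,9,35>
5. E poll() → 19, leaving queue <44,9,35>
6. F offer(55), leaving queue <44,9,35,55>
7. G poll() → 44, leaving queue <9,35,55>
8. H poll() → 9, leaving queue <35,55>
9. I offer(23), leaving queue <35,55,23>

linearizable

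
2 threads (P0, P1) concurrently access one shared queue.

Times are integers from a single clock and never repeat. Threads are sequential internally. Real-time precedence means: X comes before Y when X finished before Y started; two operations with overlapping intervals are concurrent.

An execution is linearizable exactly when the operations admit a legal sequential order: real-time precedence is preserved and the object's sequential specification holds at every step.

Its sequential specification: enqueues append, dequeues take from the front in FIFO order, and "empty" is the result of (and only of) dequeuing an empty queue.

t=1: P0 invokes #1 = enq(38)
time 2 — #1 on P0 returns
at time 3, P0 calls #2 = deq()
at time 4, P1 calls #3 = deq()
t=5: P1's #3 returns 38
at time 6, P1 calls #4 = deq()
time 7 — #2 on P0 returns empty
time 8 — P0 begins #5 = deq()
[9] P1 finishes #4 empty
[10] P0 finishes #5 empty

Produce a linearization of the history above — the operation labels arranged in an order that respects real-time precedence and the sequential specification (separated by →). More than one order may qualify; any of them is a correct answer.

1. #1 enq(38), leaving queue <38>
2. #3 deq() → 38, leaving queue <>
3. #2 deq() → empty, leaving queue <>
4. #4 deq() → empty, leaving queue <>
5. #5 deq() → empty, leaving queue <>

#1 → #3 → #2 → #4 → #5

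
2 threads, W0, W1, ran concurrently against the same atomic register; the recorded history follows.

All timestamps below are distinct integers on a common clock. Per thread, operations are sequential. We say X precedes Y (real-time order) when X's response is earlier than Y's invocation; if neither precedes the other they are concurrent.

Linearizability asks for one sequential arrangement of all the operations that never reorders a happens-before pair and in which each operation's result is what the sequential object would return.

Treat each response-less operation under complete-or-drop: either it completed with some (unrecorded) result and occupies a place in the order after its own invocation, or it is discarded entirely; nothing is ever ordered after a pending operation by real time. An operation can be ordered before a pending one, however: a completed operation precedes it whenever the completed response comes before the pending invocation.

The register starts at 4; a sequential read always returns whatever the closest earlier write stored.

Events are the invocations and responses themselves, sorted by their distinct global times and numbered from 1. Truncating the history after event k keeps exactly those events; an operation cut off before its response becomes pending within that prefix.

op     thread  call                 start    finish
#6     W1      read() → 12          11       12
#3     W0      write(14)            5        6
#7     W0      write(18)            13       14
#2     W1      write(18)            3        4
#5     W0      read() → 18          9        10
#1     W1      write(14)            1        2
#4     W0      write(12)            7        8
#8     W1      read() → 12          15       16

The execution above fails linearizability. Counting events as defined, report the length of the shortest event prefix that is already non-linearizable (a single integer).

events 1..9 are still linearizable — one witness is #1, #2, #3, #4:
step 1: #1 write(14) — value 14
step 2: #2 write(18) — value 18
step 3: #3 write(14) — value 14
step 4: #4 write(12) — value 12
at event 10 (#5's time-10 response) nothing linearizes any more
one such order, #1, #2, #3, #4, #5, breaks at step 5 where #5 read() → 18 is illegal

10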